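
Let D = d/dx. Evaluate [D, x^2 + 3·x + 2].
2 x + 3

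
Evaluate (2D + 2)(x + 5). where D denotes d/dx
2 x + 12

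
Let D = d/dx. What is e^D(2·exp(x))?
2 e^{x + 1}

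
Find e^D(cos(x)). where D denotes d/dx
\cos{\left(x + 1 \right)}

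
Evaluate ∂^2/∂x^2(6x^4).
72 x^{2}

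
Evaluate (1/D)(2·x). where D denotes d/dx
x^{2}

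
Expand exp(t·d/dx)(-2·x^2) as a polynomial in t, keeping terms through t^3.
- 2 t^{2} - 4 t x - 2 x^{2}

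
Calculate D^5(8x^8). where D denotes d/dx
53760 x^{3}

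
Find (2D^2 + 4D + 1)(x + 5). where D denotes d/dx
x + 9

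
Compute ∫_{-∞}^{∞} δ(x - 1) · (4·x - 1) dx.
3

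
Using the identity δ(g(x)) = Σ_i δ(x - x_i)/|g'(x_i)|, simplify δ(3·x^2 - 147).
\frac{\delta(x - 7) + \delta(x + 7)}{42}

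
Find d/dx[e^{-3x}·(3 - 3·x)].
3 \left(3 x - 4\right) e^{- 3 x}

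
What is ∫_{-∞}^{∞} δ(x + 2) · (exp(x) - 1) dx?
-1 + e^{-2}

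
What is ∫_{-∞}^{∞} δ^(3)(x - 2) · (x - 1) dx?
0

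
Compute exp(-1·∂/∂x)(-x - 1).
- x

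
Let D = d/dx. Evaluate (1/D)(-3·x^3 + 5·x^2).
- \frac{3 x^{4}}{4} + \frac{5 x^{3}}{3}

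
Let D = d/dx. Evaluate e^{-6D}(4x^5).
4 x^{5} - 120 x^{4} + 1440 x^{3} - 8640 x^{2} + 25920 x - 31104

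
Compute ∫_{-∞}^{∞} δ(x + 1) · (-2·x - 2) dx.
0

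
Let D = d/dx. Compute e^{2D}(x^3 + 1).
x^{3} + 6 x^{2} + 12 x + 9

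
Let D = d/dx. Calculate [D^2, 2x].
4D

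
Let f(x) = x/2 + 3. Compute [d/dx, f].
\frac{1}{2}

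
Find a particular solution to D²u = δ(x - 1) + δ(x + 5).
\frac{|x - 1|}{2} + \frac{|x + 5|}{2}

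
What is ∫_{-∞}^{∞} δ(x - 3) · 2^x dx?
8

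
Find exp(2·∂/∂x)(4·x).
4 x + 8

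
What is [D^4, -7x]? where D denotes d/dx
-28D^{3}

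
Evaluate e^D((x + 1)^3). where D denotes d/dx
x^{3} + 6 x^{2} + 12 x + 8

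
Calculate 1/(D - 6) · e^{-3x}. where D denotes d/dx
- \frac{e^{- 3 x}}{9}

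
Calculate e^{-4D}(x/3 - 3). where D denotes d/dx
\frac{x}{3} - \frac{13}{3}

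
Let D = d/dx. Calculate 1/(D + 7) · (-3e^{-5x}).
- \frac{3 e^{- 5 x}}{2}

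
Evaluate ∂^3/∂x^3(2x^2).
0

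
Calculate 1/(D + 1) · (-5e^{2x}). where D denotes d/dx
- \frac{5 e^{2 x}}{3}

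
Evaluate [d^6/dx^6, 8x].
48\frac{d^{5}}{dx^{5}}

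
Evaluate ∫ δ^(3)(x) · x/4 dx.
0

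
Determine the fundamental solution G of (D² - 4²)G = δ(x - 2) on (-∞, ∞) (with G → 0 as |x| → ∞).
-\frac{e^{-4|x - 2|}}{8}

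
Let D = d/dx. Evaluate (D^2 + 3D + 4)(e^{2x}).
14 e^{2 x}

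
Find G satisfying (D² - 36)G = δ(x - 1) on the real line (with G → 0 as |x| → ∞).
-\frac{e^{-6|x - 1|}}{12}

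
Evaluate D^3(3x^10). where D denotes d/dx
2160 x^{7}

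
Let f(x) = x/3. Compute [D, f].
\frac{1}{3}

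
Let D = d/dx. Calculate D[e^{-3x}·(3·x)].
3 \left(1 - 3 x\right) e^{- 3 x}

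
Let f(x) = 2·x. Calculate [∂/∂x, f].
2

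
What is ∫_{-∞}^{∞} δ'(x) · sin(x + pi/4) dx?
- \frac{\sqrt{2}}{2}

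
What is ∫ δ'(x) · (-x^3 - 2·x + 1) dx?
2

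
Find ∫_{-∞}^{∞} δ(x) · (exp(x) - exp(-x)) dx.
0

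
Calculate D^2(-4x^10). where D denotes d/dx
- 360 x^{8}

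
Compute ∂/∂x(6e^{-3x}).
- 18 e^{- 3 x}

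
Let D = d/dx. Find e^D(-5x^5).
- 5 x^{5} - 25 x^{4} - 50 x^{3} - 50 x^{2} - 25 x - 5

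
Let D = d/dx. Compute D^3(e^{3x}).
27 e^{3 x}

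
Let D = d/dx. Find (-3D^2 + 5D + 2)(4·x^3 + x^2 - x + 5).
8 x^{3} + 62 x^{2} - 64 x - 1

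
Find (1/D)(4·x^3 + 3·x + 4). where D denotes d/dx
x^{4} + \frac{3 x^{2}}{2} + 4 x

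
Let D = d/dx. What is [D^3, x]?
3D^{2}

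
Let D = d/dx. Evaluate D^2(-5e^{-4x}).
- 80 e^{- 4 x}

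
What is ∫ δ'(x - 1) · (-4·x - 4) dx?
4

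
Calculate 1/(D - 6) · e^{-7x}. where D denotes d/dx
- \frac{e^{- 7 x}}{13}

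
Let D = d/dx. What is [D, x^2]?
2 x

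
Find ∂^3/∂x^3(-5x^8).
- 1680 x^{5}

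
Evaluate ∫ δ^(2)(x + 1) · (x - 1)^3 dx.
-12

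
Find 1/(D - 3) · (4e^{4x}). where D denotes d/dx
4 e^{4 x}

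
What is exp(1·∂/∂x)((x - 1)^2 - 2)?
x^{2} - 2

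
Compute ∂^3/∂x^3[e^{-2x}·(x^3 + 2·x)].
2 \left(- 4 x^{3} + 18 x^{2} - 26 x + 15\right) e^{- 2 x}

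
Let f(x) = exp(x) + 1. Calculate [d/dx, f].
e^{x}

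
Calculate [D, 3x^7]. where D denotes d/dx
21 x^{6}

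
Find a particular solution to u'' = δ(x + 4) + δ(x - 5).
\frac{|x + 4|}{2} + \frac{|x - 5|}{2}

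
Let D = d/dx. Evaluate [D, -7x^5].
- 35 x^{4}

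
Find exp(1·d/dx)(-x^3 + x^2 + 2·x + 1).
- x^{3} - 2 x^{2} + x + 3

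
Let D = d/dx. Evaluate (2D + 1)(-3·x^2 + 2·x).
- 3 x^{2} - 10 x + 4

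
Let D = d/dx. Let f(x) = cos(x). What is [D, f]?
- \sin{\left(x \right)}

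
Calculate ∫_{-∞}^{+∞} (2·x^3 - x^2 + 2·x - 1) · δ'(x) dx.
-2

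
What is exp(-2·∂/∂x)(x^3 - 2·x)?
x^{3} - 6 x^{2} + 10 x - 4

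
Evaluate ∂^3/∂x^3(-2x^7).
- 420 x^{4}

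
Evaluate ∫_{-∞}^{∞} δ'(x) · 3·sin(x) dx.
-3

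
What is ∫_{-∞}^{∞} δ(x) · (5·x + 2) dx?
2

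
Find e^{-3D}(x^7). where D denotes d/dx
x^{7} - 21 x^{6} + 189 x^{5} - 945 x^{4} + 2835 x^{3} - 5103 x^{2} + 5103 x - 2187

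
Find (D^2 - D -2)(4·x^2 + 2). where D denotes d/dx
- 8 x^{2} - 8 x + 4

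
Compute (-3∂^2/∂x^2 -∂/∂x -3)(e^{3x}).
- 33 e^{3 x}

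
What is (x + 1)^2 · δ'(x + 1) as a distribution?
0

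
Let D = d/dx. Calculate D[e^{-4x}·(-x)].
\left(4 x - 1\right) e^{- 4 x}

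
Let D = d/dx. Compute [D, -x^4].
- 4 x^{3}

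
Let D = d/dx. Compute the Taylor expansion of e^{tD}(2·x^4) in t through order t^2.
2 x^{2} \left(6 t^{2} + 4 t x + x^{2}\right)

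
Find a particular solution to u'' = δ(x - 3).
\frac{|x - 3|}{2}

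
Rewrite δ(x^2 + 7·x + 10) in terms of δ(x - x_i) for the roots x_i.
\frac{\delta(x + 5) + \delta(x + 2)}{3}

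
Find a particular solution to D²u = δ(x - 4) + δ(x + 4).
\frac{|x - 4|}{2} + \frac{|x + 4|}{2}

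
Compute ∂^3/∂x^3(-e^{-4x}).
64 e^{- 4 x}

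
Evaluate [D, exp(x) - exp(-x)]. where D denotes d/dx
2 \cosh{\left(x \right)}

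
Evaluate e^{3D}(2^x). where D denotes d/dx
2^{x + 3}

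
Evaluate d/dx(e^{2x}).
2 e^{2 x}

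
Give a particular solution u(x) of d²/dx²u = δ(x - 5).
\frac{|x - 5|}{2}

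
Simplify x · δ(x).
0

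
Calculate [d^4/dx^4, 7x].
28\frac{d^{3}}{dx^{3}}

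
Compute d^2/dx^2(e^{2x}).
4 e^{2 x}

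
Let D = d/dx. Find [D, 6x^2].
12 x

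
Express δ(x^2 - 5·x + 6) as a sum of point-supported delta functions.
\frac{\delta(x - 2) + \delta(x - 3)}{1}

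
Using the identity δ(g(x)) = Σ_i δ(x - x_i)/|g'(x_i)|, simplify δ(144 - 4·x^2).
\frac{\delta(x - 6) + \delta(x + 6)}{48}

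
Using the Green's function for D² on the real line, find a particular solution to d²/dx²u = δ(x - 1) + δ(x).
\frac{|x - 1|}{2} + \frac{|x|}{2}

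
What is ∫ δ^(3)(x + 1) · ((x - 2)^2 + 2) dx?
0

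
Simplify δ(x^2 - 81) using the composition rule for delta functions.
\frac{\delta(x - 9) + \delta(x + 9)}{18}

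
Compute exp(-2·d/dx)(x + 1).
x - 1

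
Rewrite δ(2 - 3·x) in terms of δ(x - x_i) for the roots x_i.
\frac{\delta(x - 2/3)}{3}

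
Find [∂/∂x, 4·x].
4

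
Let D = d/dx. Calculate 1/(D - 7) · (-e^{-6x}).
\frac{e^{- 6 x}}{13}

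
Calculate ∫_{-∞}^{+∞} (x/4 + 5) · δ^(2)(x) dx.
0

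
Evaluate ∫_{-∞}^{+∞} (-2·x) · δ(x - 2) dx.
-4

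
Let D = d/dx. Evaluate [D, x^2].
2 x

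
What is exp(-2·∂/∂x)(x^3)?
x^{3} - 6 x^{2} + 12 x - 8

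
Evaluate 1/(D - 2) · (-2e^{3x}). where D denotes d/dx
- 2 e^{3 x}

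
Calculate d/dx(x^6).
6 x^{5}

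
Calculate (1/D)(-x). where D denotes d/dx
- \frac{x^{2}}{2}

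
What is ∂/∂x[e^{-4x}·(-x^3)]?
x^{2} \left(4 x - 3\right) e^{- 4 x}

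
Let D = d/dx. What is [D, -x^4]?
- 4 x^{3}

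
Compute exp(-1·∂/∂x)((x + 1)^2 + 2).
x^{2} + 2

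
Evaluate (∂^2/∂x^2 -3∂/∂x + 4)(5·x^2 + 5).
20 x^{2} - 30 x + 30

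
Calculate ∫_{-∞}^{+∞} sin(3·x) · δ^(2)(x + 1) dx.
9 \sin{\left(3 \right)}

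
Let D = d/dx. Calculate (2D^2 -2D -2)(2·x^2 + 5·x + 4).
- 4 x^{2} - 18 x - 10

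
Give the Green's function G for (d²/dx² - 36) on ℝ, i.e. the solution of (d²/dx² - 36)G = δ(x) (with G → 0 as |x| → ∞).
-\frac{e^{-6|x|}}{12}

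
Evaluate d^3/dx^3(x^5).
60 x^{2}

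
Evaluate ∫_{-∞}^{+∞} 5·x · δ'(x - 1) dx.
-5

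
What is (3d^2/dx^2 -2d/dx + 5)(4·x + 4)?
20 x + 12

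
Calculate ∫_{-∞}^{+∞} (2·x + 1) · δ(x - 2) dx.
5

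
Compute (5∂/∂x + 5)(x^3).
5 x^{2} \left(x + 3\right)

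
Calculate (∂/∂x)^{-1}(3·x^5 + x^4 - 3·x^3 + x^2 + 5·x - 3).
\frac{x^{6}}{2} + \frac{x^{5}}{5} - \frac{3 x^{4}}{4} + \frac{x^{3}}{3} + \frac{5 x^{2}}{2} - 3 x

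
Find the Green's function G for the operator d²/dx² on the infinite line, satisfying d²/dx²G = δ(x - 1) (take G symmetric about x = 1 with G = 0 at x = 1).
\frac{|x - 1|}{2}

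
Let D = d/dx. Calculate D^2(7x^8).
392 x^{6}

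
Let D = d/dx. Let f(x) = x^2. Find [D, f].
2 x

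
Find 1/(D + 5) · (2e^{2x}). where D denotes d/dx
\frac{2 e^{2 x}}{7}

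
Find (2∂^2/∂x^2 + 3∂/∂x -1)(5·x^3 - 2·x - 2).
- 5 x^{3} + 45 x^{2} + 62 x - 4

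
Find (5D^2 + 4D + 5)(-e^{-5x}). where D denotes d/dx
- 110 e^{- 5 x}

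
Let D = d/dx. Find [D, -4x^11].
- 44 x^{10}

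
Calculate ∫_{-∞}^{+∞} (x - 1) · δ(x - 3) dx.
2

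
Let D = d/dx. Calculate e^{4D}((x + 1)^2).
x^{2} + 10 x + 25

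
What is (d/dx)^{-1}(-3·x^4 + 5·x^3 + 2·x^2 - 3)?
- \frac{3 x^{5}}{5} + \frac{5 x^{4}}{4} + \frac{2 x^{3}}{3} - 3 x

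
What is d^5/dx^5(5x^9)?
75600 x^{4}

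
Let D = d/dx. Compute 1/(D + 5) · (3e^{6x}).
\frac{3 e^{6 x}}{11}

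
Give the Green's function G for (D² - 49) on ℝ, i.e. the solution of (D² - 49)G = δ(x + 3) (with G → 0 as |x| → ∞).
-\frac{e^{-7|x + 3|}}{14}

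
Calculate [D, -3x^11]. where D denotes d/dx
- 33 x^{10}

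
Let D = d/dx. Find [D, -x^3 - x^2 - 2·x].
- 3 x^{2} - 2 x - 2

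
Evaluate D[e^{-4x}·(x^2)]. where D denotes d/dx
2 x \left(1 - 2 x\right) e^{- 4 x}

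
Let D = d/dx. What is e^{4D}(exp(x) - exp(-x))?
2 \sinh{\left(x + 4 \right)}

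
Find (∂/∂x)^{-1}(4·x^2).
\frac{4 x^{3}}{3}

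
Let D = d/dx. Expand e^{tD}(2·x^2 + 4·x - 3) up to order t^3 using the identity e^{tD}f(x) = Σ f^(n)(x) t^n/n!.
2 t^{2} + 4 t \left(x + 1\right) + 2 x^{2} + 4 x - 3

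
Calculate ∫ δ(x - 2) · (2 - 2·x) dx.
-2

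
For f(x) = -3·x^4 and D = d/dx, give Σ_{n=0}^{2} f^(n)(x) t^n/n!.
3 x^{2} \left(- 6 t^{2} - 4 t x - x^{2}\right)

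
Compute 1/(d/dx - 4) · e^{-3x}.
- \frac{e^{- 3 x}}{7}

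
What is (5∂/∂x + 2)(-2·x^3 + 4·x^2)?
2 x \left(- 2 x^{2} - 11 x + 20\right)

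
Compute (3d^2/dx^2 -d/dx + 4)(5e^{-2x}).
90 e^{- 2 x}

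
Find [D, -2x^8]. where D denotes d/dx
- 16 x^{7}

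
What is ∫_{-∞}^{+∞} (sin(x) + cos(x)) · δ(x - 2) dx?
\cos{\left(2 \right)} + \sin{\left(2 \right)}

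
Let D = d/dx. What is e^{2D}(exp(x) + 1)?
e^{x + 2} + 1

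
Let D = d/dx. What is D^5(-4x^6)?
- 2880 x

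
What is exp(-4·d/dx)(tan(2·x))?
\tan{\left(2 x - 8 \right)}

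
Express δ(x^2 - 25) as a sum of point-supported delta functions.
\frac{\delta(x + 5) + \delta(x - 5)}{10}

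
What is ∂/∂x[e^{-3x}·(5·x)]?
5 \left(1 - 3 x\right) e^{- 3 x}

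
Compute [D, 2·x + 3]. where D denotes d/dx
2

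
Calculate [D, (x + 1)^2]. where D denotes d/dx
2 x + 2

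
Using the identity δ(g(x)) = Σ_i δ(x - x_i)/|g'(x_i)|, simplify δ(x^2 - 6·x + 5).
\frac{\delta(x - 5) + \delta(x - 1)}{4}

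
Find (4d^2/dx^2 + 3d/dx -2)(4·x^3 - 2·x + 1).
- 8 x^{3} + 36 x^{2} + 100 x - 8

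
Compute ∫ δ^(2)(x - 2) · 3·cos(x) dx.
- 3 \cos{\left(2 \right)}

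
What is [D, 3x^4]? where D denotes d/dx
12 x^{3}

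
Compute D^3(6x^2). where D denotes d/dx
0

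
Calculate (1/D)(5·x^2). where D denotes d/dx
\frac{5 x^{3}}{3}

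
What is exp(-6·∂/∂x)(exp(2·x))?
e^{2 x - 12}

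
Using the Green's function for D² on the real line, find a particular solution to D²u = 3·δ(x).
\frac{3|x|}{2}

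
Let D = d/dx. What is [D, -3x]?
-3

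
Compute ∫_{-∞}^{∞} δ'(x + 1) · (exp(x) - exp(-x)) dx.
- 2 \cosh{\left(1 \right)}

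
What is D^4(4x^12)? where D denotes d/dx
47520 x^{8}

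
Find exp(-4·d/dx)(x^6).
x^{6} - 24 x^{5} + 240 x^{4} - 1280 x^{3} + 3840 x^{2} - 6144 x + 4096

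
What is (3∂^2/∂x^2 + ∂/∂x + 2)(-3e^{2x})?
- 48 e^{2 x}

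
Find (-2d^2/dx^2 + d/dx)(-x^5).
5 x^{3} \left(8 - x\right)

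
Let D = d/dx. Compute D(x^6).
6 x^{5}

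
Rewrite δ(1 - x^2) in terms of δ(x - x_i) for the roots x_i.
\frac{\delta(x - 1) + \delta(x + 1)}{2}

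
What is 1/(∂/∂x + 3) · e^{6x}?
\frac{e^{6 x}}{9}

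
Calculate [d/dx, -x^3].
- 3 x^{2}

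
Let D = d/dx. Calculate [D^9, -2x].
-18D^{8}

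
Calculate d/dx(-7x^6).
- 42 x^{5}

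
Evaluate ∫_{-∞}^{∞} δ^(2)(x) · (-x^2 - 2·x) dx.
-2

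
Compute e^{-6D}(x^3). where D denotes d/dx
x^{3} - 18 x^{2} + 108 x - 216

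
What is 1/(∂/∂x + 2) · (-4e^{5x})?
- \frac{4 e^{5 x}}{7}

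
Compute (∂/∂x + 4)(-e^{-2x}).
- 2 e^{- 2 x}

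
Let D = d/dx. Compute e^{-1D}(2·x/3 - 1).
\frac{2 x}{3} - \frac{5}{3}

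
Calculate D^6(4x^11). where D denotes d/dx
1330560 x^{5}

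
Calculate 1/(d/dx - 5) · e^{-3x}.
- \frac{e^{- 3 x}}{8}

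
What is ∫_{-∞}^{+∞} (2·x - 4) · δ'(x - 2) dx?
-2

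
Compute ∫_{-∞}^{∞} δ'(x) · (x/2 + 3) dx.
- \frac{1}{2}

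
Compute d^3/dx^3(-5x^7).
- 1050 x^{4}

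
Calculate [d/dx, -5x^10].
- 50 x^{9}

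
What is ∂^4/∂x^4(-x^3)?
0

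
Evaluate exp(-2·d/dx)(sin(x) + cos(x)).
\sqrt{2} \cos{\left(- x + \frac{\pi}{4} + 2 \right)}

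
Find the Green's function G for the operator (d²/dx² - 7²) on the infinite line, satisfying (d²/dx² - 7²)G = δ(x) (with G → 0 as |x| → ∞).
-\frac{e^{-7|x|}}{14}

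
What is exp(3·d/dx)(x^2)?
x^{2} + 6 x + 9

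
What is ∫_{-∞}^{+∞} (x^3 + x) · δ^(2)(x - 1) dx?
6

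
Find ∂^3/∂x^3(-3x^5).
- 180 x^{2}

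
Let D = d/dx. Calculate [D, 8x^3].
24 x^{2}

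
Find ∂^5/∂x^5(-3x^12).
- 285120 x^{7}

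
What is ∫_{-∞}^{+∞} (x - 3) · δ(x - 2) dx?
-1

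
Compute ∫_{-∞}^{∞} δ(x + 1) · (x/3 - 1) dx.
- \frac{4}{3}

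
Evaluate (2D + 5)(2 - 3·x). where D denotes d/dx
4 - 15 x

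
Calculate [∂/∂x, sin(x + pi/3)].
\cos{\left(x + \frac{\pi}{3} \right)}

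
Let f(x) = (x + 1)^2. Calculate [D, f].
2 x + 2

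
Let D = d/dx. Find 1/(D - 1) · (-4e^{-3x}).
e^{- 3 x}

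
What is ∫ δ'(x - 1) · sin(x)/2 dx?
- \frac{\cos{\left(1 \right)}}{2}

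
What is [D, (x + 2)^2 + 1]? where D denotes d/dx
2 x + 4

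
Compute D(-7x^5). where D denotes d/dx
- 35 x^{4}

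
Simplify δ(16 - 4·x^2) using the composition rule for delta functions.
\frac{\delta(x - 2) + \delta(x + 2)}{16}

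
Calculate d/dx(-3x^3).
- 9 x^{2}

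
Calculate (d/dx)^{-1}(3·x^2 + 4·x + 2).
x^{3} + 2 x^{2} + 2 x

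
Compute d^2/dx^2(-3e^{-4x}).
- 48 e^{- 4 x}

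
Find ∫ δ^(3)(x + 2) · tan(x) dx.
- 6 \tan^{4}{\left(2 \right)} - 8 \tan^{2}{\left(2 \right)} - 2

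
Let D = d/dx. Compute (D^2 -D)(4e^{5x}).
80 e^{5 x}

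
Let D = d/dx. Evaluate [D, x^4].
4 x^{3}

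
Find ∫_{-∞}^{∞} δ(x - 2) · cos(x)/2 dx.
\frac{\cos{\left(2 \right)}}{2}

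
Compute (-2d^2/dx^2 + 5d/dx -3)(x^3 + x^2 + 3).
- 3 x^{3} + 12 x^{2} - 2 x - 13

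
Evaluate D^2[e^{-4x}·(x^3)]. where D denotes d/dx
2 x \left(8 x^{2} - 12 x + 3\right) e^{- 4 x}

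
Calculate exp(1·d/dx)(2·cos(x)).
2 \cos{\left(x + 1 \right)}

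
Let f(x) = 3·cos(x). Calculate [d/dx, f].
- 3 \sin{\left(x \right)}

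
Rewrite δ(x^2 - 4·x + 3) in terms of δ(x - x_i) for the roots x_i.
\frac{\delta(x - 3) + \delta(x - 1)}{2}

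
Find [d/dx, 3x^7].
21 x^{6}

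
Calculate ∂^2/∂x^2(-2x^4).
- 24 x^{2}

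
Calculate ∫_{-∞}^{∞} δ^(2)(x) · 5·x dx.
0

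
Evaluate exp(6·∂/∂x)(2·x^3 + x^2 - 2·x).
2 x^{3} + 37 x^{2} + 226 x + 456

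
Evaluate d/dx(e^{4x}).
4 e^{4 x}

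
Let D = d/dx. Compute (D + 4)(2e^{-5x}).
- 2 e^{- 5 x}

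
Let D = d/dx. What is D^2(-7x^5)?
- 140 x^{3}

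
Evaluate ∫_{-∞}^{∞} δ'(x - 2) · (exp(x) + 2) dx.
- e^{2}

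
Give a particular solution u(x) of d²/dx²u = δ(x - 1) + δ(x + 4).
\frac{|x - 1|}{2} + \frac{|x + 4|}{2}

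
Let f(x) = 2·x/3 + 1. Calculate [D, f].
\frac{2}{3}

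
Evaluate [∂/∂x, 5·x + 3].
5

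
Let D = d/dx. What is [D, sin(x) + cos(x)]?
- \sin{\left(x \right)} + \cos{\left(x \right)}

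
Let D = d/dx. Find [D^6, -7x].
-42D^{5}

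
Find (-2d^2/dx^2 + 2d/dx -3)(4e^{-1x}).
- 28 e^{- x}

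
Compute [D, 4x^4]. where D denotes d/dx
16 x^{3}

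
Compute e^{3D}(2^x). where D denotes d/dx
2^{x + 3}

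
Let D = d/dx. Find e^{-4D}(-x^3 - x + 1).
- x^{3} + 12 x^{2} - 49 x + 69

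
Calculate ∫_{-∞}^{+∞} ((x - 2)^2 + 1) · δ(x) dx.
5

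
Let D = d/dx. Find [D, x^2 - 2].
2 x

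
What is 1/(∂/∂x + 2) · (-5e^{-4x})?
\frac{5 e^{- 4 x}}{2}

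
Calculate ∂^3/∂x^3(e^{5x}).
125 e^{5 x}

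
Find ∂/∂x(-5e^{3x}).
- 15 e^{3 x}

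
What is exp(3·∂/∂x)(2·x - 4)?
2 x + 2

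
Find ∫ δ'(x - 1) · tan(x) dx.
- \tan^{2}{\left(1 \right)} - 1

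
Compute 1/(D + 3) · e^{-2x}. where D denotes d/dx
e^{- 2 x}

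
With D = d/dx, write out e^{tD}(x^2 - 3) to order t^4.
t^{2} + 2 t x + x^{2} - 3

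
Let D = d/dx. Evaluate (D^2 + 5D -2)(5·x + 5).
15 - 10 x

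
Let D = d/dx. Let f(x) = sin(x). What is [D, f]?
\cos{\left(x \right)}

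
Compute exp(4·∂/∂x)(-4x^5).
- 4 x^{5} - 80 x^{4} - 640 x^{3} - 2560 x^{2} - 5120 x - 4096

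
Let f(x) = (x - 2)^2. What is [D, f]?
2 x - 4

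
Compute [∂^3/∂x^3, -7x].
-21\frac{d^{2}}{dx^{2}}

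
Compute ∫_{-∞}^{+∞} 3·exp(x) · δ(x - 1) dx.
3 e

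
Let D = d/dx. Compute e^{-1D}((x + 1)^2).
x^{2}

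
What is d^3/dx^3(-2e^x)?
- 2 e^{x}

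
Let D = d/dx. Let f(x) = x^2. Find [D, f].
2 x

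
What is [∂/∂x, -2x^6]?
- 12 x^{5}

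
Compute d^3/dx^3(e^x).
e^{x}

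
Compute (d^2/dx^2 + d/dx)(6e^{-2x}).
12 e^{- 2 x}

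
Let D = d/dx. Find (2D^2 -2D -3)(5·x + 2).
- 15 x - 16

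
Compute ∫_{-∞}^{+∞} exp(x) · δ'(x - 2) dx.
- e^{2}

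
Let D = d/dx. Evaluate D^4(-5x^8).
- 8400 x^{4}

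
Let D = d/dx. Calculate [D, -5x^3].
- 15 x^{2}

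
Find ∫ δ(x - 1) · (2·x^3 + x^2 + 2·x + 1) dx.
6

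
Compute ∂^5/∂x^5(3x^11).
166320 x^{6}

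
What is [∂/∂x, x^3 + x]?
3 x^{2} + 1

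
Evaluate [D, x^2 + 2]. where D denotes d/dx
2 x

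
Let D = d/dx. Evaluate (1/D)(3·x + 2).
\frac{3 x^{2}}{2} + 2 x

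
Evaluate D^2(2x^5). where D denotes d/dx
40 x^{3}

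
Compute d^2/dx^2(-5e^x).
- 5 e^{x}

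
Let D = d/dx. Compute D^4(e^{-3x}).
81 e^{- 3 x}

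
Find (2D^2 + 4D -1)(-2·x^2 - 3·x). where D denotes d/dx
2 x^{2} - 13 x - 20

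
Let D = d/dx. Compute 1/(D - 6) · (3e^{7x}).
3 e^{7 x}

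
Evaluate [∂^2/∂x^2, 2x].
4\frac{d}{dx}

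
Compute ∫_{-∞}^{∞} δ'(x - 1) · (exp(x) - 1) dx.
- e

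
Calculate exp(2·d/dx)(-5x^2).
- 5 x^{2} - 20 x - 20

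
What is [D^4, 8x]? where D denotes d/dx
32D^{3}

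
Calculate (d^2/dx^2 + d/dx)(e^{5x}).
30 e^{5 x}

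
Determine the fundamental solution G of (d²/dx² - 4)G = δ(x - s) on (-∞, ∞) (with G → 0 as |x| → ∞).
-\frac{e^{-2|x-s|}}{4}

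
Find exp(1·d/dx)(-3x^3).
- 3 x^{3} - 9 x^{2} - 9 x - 3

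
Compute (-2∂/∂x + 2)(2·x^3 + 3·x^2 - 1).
4 x^{3} - 6 x^{2} - 12 x - 2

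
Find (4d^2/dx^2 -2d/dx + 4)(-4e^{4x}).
- 240 e^{4 x}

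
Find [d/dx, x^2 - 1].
2 x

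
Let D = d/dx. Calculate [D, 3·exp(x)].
3 e^{x}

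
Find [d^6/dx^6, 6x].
36\frac{d^{5}}{dx^{5}}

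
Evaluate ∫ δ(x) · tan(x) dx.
0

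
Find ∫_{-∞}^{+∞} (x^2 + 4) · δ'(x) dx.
0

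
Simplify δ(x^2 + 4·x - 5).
\frac{\delta(x + 5) + \delta(x - 1)}{6}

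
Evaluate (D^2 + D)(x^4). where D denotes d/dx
4 x^{2} \left(x + 3\right)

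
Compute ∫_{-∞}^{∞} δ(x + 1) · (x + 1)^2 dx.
0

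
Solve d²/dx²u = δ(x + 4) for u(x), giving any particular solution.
\frac{|x + 4|}{2}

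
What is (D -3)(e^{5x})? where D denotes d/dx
2 e^{5 x}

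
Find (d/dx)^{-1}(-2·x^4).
- \frac{2 x^{5}}{5}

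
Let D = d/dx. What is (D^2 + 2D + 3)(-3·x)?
- 9 x - 6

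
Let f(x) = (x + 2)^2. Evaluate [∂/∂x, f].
2 x + 4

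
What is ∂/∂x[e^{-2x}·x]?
\left(1 - 2 x\right) e^{- 2 x}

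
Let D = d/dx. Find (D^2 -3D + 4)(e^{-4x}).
32 e^{- 4 x}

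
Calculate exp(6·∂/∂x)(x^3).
x^{3} + 18 x^{2} + 108 x + 216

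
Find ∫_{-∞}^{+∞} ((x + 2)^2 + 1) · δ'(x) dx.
-4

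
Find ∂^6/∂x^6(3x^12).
1995840 x^{6}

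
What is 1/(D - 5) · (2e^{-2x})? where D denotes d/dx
- \frac{2 e^{- 2 x}}{7}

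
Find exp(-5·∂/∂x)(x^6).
x^{6} - 30 x^{5} + 375 x^{4} - 2500 x^{3} + 9375 x^{2} - 18750 x + 15625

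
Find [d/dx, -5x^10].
- 50 x^{9}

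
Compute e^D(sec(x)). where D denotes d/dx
\sec{\left(x + 1 \right)}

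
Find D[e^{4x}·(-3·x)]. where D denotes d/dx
\left(- 12 x - 3\right) e^{4 x}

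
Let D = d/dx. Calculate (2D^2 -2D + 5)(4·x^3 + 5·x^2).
20 x^{3} + x^{2} + 28 x + 20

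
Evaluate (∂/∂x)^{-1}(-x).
- \frac{x^{2}}{2}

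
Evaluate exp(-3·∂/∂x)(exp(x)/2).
\frac{e^{x - 3}}{2}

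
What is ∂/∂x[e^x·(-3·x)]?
3 \left(- x - 1\right) e^{x}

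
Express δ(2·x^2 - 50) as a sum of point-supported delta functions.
\frac{\delta(x - 5) + \delta(x + 5)}{20}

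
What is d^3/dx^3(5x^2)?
0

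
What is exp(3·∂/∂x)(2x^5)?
2 x^{5} + 30 x^{4} + 180 x^{3} + 540 x^{2} + 810 x + 486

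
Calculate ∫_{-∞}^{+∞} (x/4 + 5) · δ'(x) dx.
- \frac{1}{4}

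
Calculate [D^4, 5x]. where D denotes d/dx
20D^{3}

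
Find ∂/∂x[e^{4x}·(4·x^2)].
8 x \left(2 x + 1\right) e^{4 x}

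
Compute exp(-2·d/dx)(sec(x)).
\sec{\left(x - 2 \right)}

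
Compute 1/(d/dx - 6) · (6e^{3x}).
- 2 e^{3 x}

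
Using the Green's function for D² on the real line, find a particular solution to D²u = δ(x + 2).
\frac{|x + 2|}{2}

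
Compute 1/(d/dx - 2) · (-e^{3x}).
- e^{3 x}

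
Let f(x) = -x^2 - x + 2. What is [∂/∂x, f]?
- 2 x - 1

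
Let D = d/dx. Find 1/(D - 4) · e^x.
- \frac{e^{x}}{3}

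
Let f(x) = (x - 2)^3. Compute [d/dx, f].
3 \left(x - 2\right)^{2}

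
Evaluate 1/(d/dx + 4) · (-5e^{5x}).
- \frac{5 e^{5 x}}{9}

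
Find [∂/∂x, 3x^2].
6 x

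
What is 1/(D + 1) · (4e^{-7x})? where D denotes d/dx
- \frac{2 e^{- 7 x}}{3}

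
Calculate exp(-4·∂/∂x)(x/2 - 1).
\frac{x}{2} - 3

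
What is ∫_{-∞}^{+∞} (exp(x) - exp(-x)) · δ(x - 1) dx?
2 \sinh{\left(1 \right)}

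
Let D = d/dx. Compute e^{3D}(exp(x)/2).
\frac{e^{x + 3}}{2}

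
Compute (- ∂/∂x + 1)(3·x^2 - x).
3 x^{2} - 7 x + 1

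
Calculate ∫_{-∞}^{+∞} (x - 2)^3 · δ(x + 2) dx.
-64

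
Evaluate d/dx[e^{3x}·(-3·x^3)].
9 x^{2} \left(- x - 1\right) e^{3 x}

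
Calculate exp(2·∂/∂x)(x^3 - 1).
x^{3} + 6 x^{2} + 12 x + 7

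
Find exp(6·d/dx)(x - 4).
x + 2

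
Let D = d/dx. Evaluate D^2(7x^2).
14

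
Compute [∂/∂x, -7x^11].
- 77 x^{10}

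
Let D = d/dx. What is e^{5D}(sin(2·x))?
\sin{\left(2 x + 10 \right)}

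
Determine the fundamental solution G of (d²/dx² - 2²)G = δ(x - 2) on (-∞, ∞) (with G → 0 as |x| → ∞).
-\frac{e^{-2|x - 2|}}{4}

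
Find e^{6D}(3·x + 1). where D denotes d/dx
3 x + 19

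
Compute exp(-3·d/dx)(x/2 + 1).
\frac{x}{2} - \frac{1}{2}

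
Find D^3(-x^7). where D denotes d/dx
- 210 x^{4}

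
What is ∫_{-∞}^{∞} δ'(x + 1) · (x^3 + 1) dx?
-3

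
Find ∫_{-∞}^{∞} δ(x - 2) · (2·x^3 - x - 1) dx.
13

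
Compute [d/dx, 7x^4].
28 x^{3}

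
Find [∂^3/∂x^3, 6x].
18\frac{d^{2}}{dx^{2}}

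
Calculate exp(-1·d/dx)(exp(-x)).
e^{1 - x}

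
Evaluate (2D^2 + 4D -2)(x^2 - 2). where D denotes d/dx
- 2 x^{2} + 8 x + 8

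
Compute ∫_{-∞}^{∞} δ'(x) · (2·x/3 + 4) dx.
- \frac{2}{3}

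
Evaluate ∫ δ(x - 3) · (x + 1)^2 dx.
16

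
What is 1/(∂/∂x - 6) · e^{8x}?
\frac{e^{8 x}}{2}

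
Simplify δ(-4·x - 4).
\frac{\delta(x + 1)}{4}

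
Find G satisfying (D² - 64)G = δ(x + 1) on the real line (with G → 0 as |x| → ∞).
-\frac{e^{-8|x + 1|}}{16}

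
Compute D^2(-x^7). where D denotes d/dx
- 42 x^{5}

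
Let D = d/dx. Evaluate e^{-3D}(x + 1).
x - 2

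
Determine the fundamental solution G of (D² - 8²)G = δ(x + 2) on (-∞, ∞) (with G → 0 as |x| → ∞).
-\frac{e^{-8|x + 2|}}{16}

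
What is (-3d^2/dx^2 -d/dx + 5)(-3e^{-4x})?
117 e^{- 4 x}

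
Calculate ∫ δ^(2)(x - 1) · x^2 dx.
2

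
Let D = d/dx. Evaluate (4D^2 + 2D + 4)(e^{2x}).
24 e^{2 x}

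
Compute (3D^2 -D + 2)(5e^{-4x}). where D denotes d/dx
270 e^{- 4 x}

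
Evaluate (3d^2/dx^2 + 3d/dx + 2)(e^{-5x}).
62 e^{- 5 x}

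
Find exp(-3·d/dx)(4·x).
4 x - 12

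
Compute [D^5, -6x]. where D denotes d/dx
-30D^{4}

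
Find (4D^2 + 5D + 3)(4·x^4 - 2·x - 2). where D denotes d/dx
12 x^{4} + 80 x^{3} + 192 x^{2} - 6 x - 16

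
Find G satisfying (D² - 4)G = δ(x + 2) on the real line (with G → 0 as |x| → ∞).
-\frac{e^{-2|x + 2|}}{4}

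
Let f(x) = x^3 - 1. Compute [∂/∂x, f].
3 x^{2}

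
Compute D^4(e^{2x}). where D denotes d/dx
16 e^{2 x}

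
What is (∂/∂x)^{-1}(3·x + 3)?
\frac{3 x^{2}}{2} + 3 x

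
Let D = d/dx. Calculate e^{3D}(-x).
- x - 3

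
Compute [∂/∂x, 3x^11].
33 x^{10}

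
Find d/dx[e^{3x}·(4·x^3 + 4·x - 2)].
\left(12 x^{3} + 12 x^{2} + 12 x - 2\right) e^{3 x}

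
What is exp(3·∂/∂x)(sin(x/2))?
\sin{\left(\frac{x}{2} + \frac{3}{2} \right)}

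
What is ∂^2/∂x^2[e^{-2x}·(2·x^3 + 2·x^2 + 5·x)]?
8 \left(x^{3} - 2 x^{2} + 2 x - 2\right) e^{- 2 x}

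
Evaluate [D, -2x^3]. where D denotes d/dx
- 6 x^{2}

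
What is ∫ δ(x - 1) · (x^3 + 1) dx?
2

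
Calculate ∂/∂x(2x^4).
8 x^{3}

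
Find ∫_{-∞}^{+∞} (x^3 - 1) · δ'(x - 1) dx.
-3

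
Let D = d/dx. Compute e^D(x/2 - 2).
\frac{x}{2} - \frac{3}{2}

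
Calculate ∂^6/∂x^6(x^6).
720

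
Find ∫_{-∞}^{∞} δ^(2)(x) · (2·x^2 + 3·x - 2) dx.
4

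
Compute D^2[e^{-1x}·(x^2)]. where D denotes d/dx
\left(x^{2} - 4 x + 2\right) e^{- x}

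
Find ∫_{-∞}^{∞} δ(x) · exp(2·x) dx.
1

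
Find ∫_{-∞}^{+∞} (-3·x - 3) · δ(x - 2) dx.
-9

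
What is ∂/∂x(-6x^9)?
- 54 x^{8}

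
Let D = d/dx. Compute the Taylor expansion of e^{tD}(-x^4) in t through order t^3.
x \left(- 4 t^{3} - 6 t^{2} x - 4 t x^{2} - x^{3}\right)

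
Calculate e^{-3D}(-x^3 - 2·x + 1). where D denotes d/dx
- x^{3} + 9 x^{2} - 29 x + 34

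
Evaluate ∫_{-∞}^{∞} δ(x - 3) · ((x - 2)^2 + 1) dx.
2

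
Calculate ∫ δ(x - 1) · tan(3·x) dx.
\tan{\left(3 \right)}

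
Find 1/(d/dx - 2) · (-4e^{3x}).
- 4 e^{3 x}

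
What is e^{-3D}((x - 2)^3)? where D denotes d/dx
x^{3} - 15 x^{2} + 75 x - 125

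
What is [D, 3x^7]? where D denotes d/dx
21 x^{6}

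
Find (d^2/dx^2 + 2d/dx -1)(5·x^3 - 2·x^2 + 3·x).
- 5 x^{3} + 32 x^{2} + 19 x + 2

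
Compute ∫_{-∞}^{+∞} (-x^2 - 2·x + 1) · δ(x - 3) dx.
-14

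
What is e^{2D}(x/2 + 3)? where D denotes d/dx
\frac{x}{2} + 4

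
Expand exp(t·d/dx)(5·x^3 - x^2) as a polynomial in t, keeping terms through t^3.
5 t^{3} + t^{2} \left(15 x - 1\right) + t x \left(15 x - 2\right) + 5 x^{3} - x^{2}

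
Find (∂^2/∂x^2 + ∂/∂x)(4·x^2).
8 x + 8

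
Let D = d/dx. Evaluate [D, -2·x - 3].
-2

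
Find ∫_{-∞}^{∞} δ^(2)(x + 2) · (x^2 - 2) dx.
2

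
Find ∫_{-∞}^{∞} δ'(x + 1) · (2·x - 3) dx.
-2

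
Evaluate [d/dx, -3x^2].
- 6 x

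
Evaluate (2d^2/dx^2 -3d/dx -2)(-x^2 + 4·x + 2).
2 x^{2} - 2 x - 20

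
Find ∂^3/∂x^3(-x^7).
- 210 x^{4}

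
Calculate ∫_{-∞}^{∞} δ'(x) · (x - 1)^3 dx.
-3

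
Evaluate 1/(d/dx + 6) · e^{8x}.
\frac{e^{8 x}}{14}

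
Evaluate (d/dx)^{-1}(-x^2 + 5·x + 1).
- \frac{x^{3}}{3} + \frac{5 x^{2}}{2} + x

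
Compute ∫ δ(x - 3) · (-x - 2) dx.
-5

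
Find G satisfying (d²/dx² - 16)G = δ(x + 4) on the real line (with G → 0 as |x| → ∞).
-\frac{e^{-4|x + 4|}}{8}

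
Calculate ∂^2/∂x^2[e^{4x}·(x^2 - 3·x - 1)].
\left(16 x^{2} - 32 x - 38\right) e^{4 x}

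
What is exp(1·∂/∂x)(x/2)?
\frac{x}{2} + \frac{1}{2}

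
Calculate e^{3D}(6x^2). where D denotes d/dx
6 x^{2} + 36 x + 54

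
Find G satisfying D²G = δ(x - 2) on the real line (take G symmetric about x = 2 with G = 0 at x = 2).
\frac{|x - 2|}{2}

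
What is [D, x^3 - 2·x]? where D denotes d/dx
3 x^{2} - 2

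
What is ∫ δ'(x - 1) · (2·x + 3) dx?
-2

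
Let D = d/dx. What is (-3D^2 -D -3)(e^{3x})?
- 33 e^{3 x}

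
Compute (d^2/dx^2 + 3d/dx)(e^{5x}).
40 e^{5 x}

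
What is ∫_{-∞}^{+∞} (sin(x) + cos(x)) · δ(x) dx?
1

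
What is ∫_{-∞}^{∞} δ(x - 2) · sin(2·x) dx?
\sin{\left(4 \right)}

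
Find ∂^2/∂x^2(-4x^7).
- 168 x^{5}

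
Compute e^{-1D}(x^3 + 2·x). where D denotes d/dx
x^{3} - 3 x^{2} + 5 x - 3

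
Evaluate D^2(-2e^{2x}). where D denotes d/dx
- 8 e^{2 x}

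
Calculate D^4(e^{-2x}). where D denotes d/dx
16 e^{- 2 x}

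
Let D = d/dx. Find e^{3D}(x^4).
x^{4} + 12 x^{3} + 54 x^{2} + 108 x + 81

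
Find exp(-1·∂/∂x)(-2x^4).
- 2 x^{4} + 8 x^{3} - 12 x^{2} + 8 x - 2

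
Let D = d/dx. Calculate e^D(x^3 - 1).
x \left(x^{2} + 3 x + 3\right)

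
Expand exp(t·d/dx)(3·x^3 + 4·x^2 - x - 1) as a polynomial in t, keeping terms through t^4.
3 t^{3} + t^{2} \left(9 x + 4\right) + t \left(9 x^{2} + 8 x - 1\right) + 3 x^{3} + 4 x^{2} - x - 1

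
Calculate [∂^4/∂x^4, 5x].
20\frac{d^{3}}{dx^{3}}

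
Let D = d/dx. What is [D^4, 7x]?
28D^{3}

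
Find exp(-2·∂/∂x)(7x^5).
7 x^{5} - 70 x^{4} + 280 x^{3} - 560 x^{2} + 560 x - 224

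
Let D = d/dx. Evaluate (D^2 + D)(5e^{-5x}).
100 e^{- 5 x}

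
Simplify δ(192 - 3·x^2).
\frac{\delta(x - 8) + \delta(x + 8)}{48}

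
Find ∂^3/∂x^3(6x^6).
720 x^{3}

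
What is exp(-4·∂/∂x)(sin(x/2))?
\sin{\left(\frac{x}{2} - 2 \right)}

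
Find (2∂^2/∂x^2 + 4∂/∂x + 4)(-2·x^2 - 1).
- 8 x^{2} - 16 x - 12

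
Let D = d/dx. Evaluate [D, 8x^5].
40 x^{4}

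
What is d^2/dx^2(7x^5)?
140 x^{3}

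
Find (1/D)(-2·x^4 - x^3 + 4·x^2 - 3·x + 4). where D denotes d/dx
- \frac{2 x^{5}}{5} - \frac{x^{4}}{4} + \frac{4 x^{3}}{3} - \frac{3 x^{2}}{2} + 4 x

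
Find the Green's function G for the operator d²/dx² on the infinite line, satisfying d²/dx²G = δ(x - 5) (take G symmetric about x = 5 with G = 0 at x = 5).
\frac{|x - 5|}{2}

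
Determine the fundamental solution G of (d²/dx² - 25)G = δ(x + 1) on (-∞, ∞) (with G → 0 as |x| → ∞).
-\frac{e^{-5|x + 1|}}{10}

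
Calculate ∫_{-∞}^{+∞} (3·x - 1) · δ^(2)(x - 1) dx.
0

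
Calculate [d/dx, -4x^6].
- 24 x^{5}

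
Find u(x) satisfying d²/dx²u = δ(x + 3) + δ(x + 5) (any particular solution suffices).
\frac{|x + 3|}{2} + \frac{|x + 5|}{2}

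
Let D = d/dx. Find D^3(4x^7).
840 x^{4}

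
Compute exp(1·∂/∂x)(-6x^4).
- 6 x^{4} - 24 x^{3} - 36 x^{2} - 24 x - 6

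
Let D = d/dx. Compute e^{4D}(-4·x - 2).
- 4 x - 18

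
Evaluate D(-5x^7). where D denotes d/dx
- 35 x^{6}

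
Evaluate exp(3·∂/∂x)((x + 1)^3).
x^{3} + 12 x^{2} + 48 x + 64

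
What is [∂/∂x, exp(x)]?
e^{x}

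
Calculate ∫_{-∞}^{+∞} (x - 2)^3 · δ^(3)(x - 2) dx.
-6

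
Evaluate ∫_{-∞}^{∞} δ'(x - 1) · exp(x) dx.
- e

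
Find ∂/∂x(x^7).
7 x^{6}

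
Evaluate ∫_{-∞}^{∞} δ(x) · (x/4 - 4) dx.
-4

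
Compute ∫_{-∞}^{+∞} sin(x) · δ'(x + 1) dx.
- \cos{\left(1 \right)}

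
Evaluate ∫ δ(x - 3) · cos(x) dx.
\cos{\left(3 \right)}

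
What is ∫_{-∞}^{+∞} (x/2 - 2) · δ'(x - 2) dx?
- \frac{1}{2}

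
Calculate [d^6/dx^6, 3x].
18\frac{d^{5}}{dx^{5}}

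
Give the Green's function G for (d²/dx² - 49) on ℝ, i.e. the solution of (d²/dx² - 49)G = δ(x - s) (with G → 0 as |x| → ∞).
-\frac{e^{-7|x-s|}}{14}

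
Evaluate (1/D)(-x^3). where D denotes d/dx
- \frac{x^{4}}{4}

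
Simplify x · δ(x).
0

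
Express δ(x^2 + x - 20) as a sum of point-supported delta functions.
\frac{\delta(x - 4) + \delta(x + 5)}{9}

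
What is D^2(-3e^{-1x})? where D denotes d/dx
- 3 e^{- x}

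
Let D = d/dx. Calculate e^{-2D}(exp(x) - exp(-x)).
- e^{2 - x} + e^{x - 2}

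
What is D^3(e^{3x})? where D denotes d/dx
27 e^{3 x}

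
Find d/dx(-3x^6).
- 18 x^{5}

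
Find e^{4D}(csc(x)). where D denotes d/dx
\csc{\left(x + 4 \right)}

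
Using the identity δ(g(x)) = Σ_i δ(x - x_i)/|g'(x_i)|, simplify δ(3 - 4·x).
\frac{\delta(x - 3/4)}{4}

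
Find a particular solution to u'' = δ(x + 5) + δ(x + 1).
\frac{|x + 5|}{2} + \frac{|x + 1|}{2}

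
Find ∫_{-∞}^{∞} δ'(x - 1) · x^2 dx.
-2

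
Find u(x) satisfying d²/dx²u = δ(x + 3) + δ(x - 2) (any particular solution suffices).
\frac{|x + 3|}{2} + \frac{|x - 2|}{2}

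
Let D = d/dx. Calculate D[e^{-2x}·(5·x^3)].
x^{2} \left(15 - 10 x\right) e^{- 2 x}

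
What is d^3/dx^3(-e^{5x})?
- 125 e^{5 x}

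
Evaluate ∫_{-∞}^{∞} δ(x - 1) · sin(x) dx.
\sin{\left(1 \right)}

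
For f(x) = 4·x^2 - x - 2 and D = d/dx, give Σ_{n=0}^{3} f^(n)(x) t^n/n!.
4 t^{2} + t \left(8 x - 1\right) + 4 x^{2} - x - 2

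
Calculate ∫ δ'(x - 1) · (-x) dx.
1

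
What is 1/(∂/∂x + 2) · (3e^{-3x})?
- 3 e^{- 3 x}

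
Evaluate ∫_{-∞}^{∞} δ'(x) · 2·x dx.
-2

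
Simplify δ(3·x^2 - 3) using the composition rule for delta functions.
\frac{\delta(x - 1) + \delta(x + 1)}{6}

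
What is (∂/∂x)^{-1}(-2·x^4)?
- \frac{2 x^{5}}{5}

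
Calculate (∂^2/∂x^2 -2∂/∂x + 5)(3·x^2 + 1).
15 x^{2} - 12 x + 11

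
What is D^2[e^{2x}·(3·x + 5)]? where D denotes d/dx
\left(12 x + 32\right) e^{2 x}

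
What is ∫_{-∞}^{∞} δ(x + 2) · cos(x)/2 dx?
\frac{\cos{\left(2 \right)}}{2}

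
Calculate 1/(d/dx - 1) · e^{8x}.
\frac{e^{8 x}}{7}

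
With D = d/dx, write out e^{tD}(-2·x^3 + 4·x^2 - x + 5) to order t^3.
- 2 t^{3} - t^{2} \left(6 x - 4\right) - t \left(6 x^{2} - 8 x + 1\right) - 2 x^{3} + 4 x^{2} - x + 5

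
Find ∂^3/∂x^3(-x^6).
- 120 x^{3}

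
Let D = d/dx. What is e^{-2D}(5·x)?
5 x - 10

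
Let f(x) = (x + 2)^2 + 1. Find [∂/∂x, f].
2 x + 4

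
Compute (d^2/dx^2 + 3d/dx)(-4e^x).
- 16 e^{x}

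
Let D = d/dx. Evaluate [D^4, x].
4D^{3}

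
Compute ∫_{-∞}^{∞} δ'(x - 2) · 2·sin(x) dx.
- 2 \cos{\left(2 \right)}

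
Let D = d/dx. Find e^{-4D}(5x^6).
5 x^{6} - 120 x^{5} + 1200 x^{4} - 6400 x^{3} + 19200 x^{2} - 30720 x + 20480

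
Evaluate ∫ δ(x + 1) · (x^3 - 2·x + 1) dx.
2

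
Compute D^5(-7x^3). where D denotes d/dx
0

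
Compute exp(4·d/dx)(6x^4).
6 x^{4} + 96 x^{3} + 576 x^{2} + 1536 x + 1536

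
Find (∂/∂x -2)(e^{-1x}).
- 3 e^{- x}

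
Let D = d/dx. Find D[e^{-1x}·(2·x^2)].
2 x \left(2 - x\right) e^{- x}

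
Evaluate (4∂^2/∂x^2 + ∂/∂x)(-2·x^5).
10 x^{3} \left(- x - 16\right)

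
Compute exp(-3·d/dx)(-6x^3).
- 6 x^{3} + 54 x^{2} - 162 x + 162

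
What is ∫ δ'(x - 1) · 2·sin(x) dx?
- 2 \cos{\left(1 \right)}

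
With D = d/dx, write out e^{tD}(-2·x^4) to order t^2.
2 x^{2} \left(- 6 t^{2} - 4 t x - x^{2}\right)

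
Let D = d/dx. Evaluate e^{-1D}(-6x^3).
- 6 x^{3} + 18 x^{2} - 18 x + 6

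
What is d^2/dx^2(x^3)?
6 x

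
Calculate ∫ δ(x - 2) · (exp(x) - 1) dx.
-1 + e^{2}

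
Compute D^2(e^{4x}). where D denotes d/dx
16 e^{4 x}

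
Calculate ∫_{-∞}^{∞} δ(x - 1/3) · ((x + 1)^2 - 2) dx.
- \frac{2}{9}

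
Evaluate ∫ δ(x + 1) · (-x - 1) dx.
0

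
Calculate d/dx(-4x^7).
- 28 x^{6}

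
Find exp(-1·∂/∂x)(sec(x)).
\sec{\left(x - 1 \right)}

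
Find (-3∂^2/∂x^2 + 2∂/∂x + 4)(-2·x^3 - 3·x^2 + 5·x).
- 8 x^{3} - 24 x^{2} + 44 x + 28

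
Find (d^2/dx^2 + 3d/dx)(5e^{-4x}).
20 e^{- 4 x}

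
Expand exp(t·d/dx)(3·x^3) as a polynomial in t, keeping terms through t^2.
3 x \left(3 t^{2} + 3 t x + x^{2}\right)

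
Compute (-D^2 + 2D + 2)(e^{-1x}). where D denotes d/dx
- e^{- x}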